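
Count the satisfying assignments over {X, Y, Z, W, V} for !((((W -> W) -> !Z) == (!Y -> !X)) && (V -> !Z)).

Initial set: {T !((((W -> W) -> !Z) == (!Y -> !X)) && (V -> !Z))}.
T !((((W -> W) -> !Z) == (!Y -> !X)) && (V -> !Z)): β-rule — branch into F (((W -> W) -> !Z) == (!Y -> !X))  //  F (V -> !Z).
  branch 1 (add F (((W -> W) -> !Z) == (!Y -> !X))):
    F (((W -> W) -> !Z) == (!Y -> !X)): β-rule — branch into T ((W -> W) -> !Z), F (!Y -> !X)  //  F ((W -> W) -> !Z), T (!Y -> !X).
      branch 1.1 (add T ((W -> W) -> !Z), F (!Y -> !X)):
        F (!Y -> !X): α-rule — add T !Y, F !X.
        T ((W -> W) -> !Z): β-rule — branch into F (W -> W)  //  T !Z.
          branch 1.1.1 (add F (W -> W)):
            F (W -> W): α-rule — add T W, F W.
            × closes — contains both W and !W.
          branch 1.1.2 (add T !Z):
            ○ open, literals {X=1, Y=0, Z=0}.
      branch 1.2 (add F ((W -> W) -> !Z), T (!Y -> !X)):
        F ((W -> W) -> !Z): α-rule — add T (W -> W), F !Z.
        T (!Y -> !X): β-rule — branch into F !Y  //  T !X.
          branch 1.2.1 (add F !Y):
            T (W -> W): β-rule — branch into F W  //  T W.
              branch 1.2.1.1 (add F W):
                ○ open, literals {W=0, Y=1, Z=1}.
              branch 1.2.1.2 (add T W):
                ○ open, literals {W=1, Y=1, Z=1}.
          branch 1.2.2 (add T !X):
            T (W -> W): β-rule — branch into F W  //  T W.
              branch 1.2.2.1 (add F W):
                ○ open, literals {W=0, X=0, Z=1}.
              branch 1.2.2.2 (add T W):
                ○ open, literals {W=1, X=0, Z=1}.
  branch 2 (add F (V -> !Z)):
    F (V -> !Z): α-rule — add T V, F !Z.
    ○ open, literals {V=1, Z=1}.
1 branch closed, 6 open.
Each open branch fixes some atoms; the unmentioned ones are free. Counting distinct full assignments: branch {X=1, Y=0, Z=0} (W, V) contributes 4 new; branch {W=0, Y=1, Z=1} (X, V) contributes 4 new; branch {W=1, Y=1, Z=1} (X, V) contributes 4 new; branch {W=0, X=0, Z=1} (Y, V) contributes 2 new; branch {W=1, X=0, Z=1} (Y, V) contributes 2 new; branch {V=1, Z=1} (X, Y, W) contributes 2 new. Total: 18.

18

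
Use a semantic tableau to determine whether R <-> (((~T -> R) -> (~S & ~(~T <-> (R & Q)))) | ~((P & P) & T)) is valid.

Assume the negation and expand:
Initial set: {~(R <-> (((~T -> R) -> (~S & ~(~T <-> (R & Q)))) | ~((P & P) & T)))}.
~(R <-> (((~T -> R) -> (~S & ~(~T <-> (R & Q)))) | ~((P & P) & T))): β-rule — branch into R, ~(((~T -> R) -> (~S & ~(~T <-> (R & Q)))) | ~((P & P) & T))  //  ~R, (((~T -> R) -> (~S & ~(~T <-> (R & Q)))) | ~((P & P) & T)).
  branch 1 (add R, ~(((~T -> R) -> (~S & ~(~T <-> (R & Q)))) | ~((P & P) & T))):
    ~(((~T -> R) -> (~S & ~(~T <-> (R & Q)))) | ~((P & P) & T)): α-rule — add ~((~T -> R) -> (~S & ~(~T <-> (R & Q)))), ~~((P & P) & T).
    ~((~T -> R) -> (~S & ~(~T <-> (R & Q)))): α-rule — add (~T -> R), ~(~S & ~(~T <-> (R & Q))).
    ~~((P & P) & T): α-rule — add (P & P), T.
    (P & P): α-rule — add P, P.
    (~T -> R): β-rule — branch into ~~T  //  R.
      branch 1.1 (add ~~T):
        ~(~S & ~(~T <-> (R & Q))): β-rule — branch into ~~S  //  ~~(~T <-> (R & Q)).
          branch 1.1.1 (add ~~S):
            ○ open, literals {P=T, R=T, S=T, T=T}.
          branch 1.1.2 (add ~~(~T <-> (R & Q))):
            ~~(~T <-> (R & Q)): β-rule — branch into ~T, (R & Q)  //  ~~T, ~(R & Q).
              branch 1.1.2.1 (add ~T, (R & Q)):
                × closes — contains both T and ~T.
              branch 1.1.2.2 (add ~~T, ~(R & Q)):
                ~(R & Q): β-rule — branch into ~R  //  ~Q.
                  branch 1.1.2.2.1 (add ~R):
                    × closes — contains both R and ~R.
                  branch 1.1.2.2.2 (add ~Q):
                    ○ open, literals {P=T, Q=F, R=T, T=T}.
      branch 1.2 (add R):
        ~(~S & ~(~T <-> (R & Q))): β-rule — branch into ~~S  //  ~~(~T <-> (R & Q)).
          branch 1.2.1 (add ~~S):
            ○ open, literals {P=T, R=T, S=T, T=T}.
          branch 1.2.2 (add ~~(~T <-> (R & Q))):
            ~~(~T <-> (R & Q)): β-rule — branch into ~T, (R & Q)  //  ~~T, ~(R & Q).
              branch 1.2.2.1 (add ~T, (R & Q)):
                × closes — contains both T and ~T.
              branch 1.2.2.2 (add ~~T, ~(R & Q)):
                ~(R & Q): β-rule — branch into ~R  //  ~Q.
                  branch 1.2.2.2.1 (add ~R):
                    × closes — contains both R and ~R.
                  branch 1.2.2.2.2 (add ~Q):
                    ○ open, literals {P=T, Q=F, R=T, T=T}.
  branch 2 (add ~R, (((~T -> R) -> (~S & ~(~T <-> (R & Q)))) | ~((P & P) & T))):
    (((~T -> R) -> (~S & ~(~T <-> (R & Q)))) | ~((P & P) & T)): β-rule — branch into ((~T -> R) -> (~S & ~(~T <-> (R & Q))))  //  ~((P & P) & T).
      branch 2.1 (add ((~T -> R) -> (~S & ~(~T <-> (R & Q))))):
        ((~T -> R) -> (~S & ~(~T <-> (R & Q)))): β-rule — branch into ~(~T -> R)  //  (~S & ~(~T <-> (R & Q))).
          branch 2.1.1 (add ~(~T -> R)):
            ~(~T -> R): α-rule — add ~T, ~R.
            ○ open, literals {R=F, T=F}.
          branch 2.1.2 (add (~S & ~(~T <-> (R & Q)))):
            (~S & ~(~T <-> (R & Q))): α-rule — add ~S, ~(~T <-> (R & Q)).
            ~(~T <-> (R & Q)): β-rule — branch into ~T, ~(R & Q)  //  ~~T, (R & Q).
              branch 2.1.2.1 (add ~T, ~(R & Q)):
                ~(R & Q): β-rule — branch into ~R  //  ~Q.
                  branch 2.1.2.1.1 (add ~R):
                    ○ open, literals {R=F, S=F, T=F}.
                  branch 2.1.2.1.2 (add ~Q):
                    ○ open, literals {Q=F, R=F, S=F, T=F}.
              branch 2.1.2.2 (add ~~T, (R & Q)):
                (R & Q): α-rule — add R, Q.
                × closes — contains both R and ~R.
      branch 2.2 (add ~((P & P) & T)):
        ~((P & P) & T): β-rule — branch into ~(P & P)  //  ~T.
          branch 2.2.1 (add ~(P & P)):
            ~(P & P): β-rule — branch into ~P  //  ~P.
              branch 2.2.1.1 (add ~P):
                ○ open, literals {P=F, R=F}.
              branch 2.2.1.2 (add ~P):
                ○ open, literals {P=F, R=F}.
          branch 2.2.2 (add ~T):
            ○ open, literals {R=F, T=F}.
5 branches closed, 10 open.
An open branch gives a countermodel: P=T, R=T, S=T, T=T (unmentioned atoms arbitrary); under it the original formula is false.

Not valid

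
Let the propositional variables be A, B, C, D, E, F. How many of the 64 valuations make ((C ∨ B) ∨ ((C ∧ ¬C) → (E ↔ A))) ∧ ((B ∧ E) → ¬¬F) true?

Initial set: {T (((C ∨ B) ∨ ((C ∧ ¬C) → (E ↔ A))) ∧ ((B ∧ E) → ¬¬F))}.
T (((C ∨ B) ∨ ((C ∧ ¬C) → (E ↔ A))) ∧ ((B ∧ E) → ¬¬F)): α-rule — add T ((C ∨ B) ∨ ((C ∧ ¬C) → (E ↔ A))), T ((B ∧ E) → ¬¬F).
T ((C ∨ B) ∨ ((C ∧ ¬C) → (E ↔ A))): β-rule — branch into T (C ∨ B)  //  T ((C ∧ ¬C) → (E ↔ A)).
  branch 1 (add T (C ∨ B)):
    T ((B ∧ E) → ¬¬F): β-rule — branch into F (B ∧ E)  //  T ¬¬F.
      branch 1.1 (add F (B ∧ E)):
        T (C ∨ B): β-rule — branch into T C  //  T B.
          branch 1.1.1 (add T C):
            F (B ∧ E): β-rule — branch into F B  //  F E.
              branch 1.1.1.1 (add F B):
                ○ open, literals {B=0, C=1}.
              branch 1.1.1.2 (add F E):
                ○ open, literals {C=1, E=0}.
          branch 1.1.2 (add T B):
            F (B ∧ E): β-rule — branch into F B  //  F E.
              branch 1.1.2.1 (add F B):
                × closes — contains both B and ¬B.
              branch 1.1.2.2 (add F E):
                ○ open, literals {B=1, E=0}.
      branch 1.2 (add T ¬¬F):
        T ¬¬F: drop double negation, giving T F.
        T (C ∨ B): β-rule — branch into T C  //  T B.
          branch 1.2.1 (add T C):
            ○ open, literals {C=1, F=1}.
          branch 1.2.2 (add T B):
            ○ open, literals {B=1, F=1}.
  branch 2 (add T ((C ∧ ¬C) → (E ↔ A))):
    T ((B ∧ E) → ¬¬F): β-rule — branch into F (B ∧ E)  //  T ¬¬F.
      branch 2.1 (add F (B ∧ E)):
        T ((C ∧ ¬C) → (E ↔ A)): β-rule — branch into F (C ∧ ¬C)  //  T (E ↔ A).
          branch 2.1.1 (add F (C ∧ ¬C)):
            F (B ∧ E): β-rule — branch into F B  //  F E.
              branch 2.1.1.1 (add F B):
                F (C ∧ ¬C): β-rule — branch into F C  //  F ¬C.
                  branch 2.1.1.1.1 (add F C):
                    ○ open, literals {B=0, C=0}.
                  branch 2.1.1.1.2 (add F ¬C):
                    ○ open, literals {B=0, C=1}.
              branch 2.1.1.2 (add F E):
                F (C ∧ ¬C): β-rule — branch into F C  //  F ¬C.
                  branch 2.1.1.2.1 (add F C):
                    ○ open, literals {C=0, E=0}.
                  branch 2.1.1.2.2 (add F ¬C):
                    ○ open, literals {C=1, E=0}.
          branch 2.1.2 (add T (E ↔ A)):
            F (B ∧ E): β-rule — branch into F B  //  F E.
              branch 2.1.2.1 (add F B):
                T (E ↔ A): β-rule — branch into T E, T A  //  F E, F A.
                  branch 2.1.2.1.1 (add T E, T A):
                    ○ open, literals {A=1, B=0, E=1}.
                  branch 2.1.2.1.2 (add F E, F A):
                    ○ open, literals {A=0, B=0, E=0}.
              branch 2.1.2.2 (add F E):
                T (E ↔ A): β-rule — branch into T E, T A  //  F E, F A.
                  branch 2.1.2.2.1 (add T E, T A):
                    × closes — contains both E and ¬E.
                  branch 2.1.2.2.2 (add F E, F A):
                    ○ open, literals {A=0, E=0}.
      branch 2.2 (add T ¬¬F):
        T ¬¬F: drop double negation, giving T F.
        T ((C ∧ ¬C) → (E ↔ A)): β-rule — branch into F (C ∧ ¬C)  //  T (E ↔ A).
          branch 2.2.1 (add F (C ∧ ¬C)):
            F (C ∧ ¬C): β-rule — branch into F C  //  F ¬C.
              branch 2.2.1.1 (add F C):
                ○ open, literals {C=0, F=1}.
              branch 2.2.1.2 (add F ¬C):
                ○ open, literals {C=1, F=1}.
          branch 2.2.2 (add T (E ↔ A)):
            T (E ↔ A): β-rule — branch into T E, T A  //  F E, F A.
              branch 2.2.2.1 (add T E, T A):
                ○ open, literals {A=1, E=1, F=1}.
              branch 2.2.2.2 (add F E, F A):
                ○ open, literals {A=0, E=0, F=1}.
2 branches closed, 16 open.
Each open branch fixes some atoms; the unmentioned ones are free. Counting distinct full assignments: branch {B=0, C=1} (A, D, E, F) contributes 16 new; branch {C=1, E=0} (A, B, D, F) contributes 8 new; branch {B=1, E=0} (A, C, D, F) contributes 8 new; branch {C=1, F=1} (A, B, D, E) contributes 4 new; branch {B=1, F=1} (A, C, D, E) contributes 4 new; branch {B=0, C=0} (A, D, E, F) contributes 16 new; branch {B=0, C=1} (A, D, E, F) contributes 0 new; branch {C=0, E=0} (A, B, D, F) contributes 0 new; branch {C=1, E=0} (A, B, D, F) contributes 0 new; branch {A=1, B=0, E=1} (C, D, F) contributes 0 new; branch {A=0, B=0, E=0} (C, D, F) contributes 0 new; branch {A=0, E=0} (B, C, D, F) contributes 0 new; branch {C=0, F=1} (A, B, D, E) contributes 0 new; branch {C=1, F=1} (A, B, D, E) contributes 0 new; branch {A=1, E=1, F=1} (B, C, D) contributes 0 new; branch {A=0, E=0, F=1} (B, C, D) contributes 0 new. Total: 56.

56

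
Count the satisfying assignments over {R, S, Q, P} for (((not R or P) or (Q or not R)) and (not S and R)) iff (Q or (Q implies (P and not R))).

3

Initial set: {((((not R or P) or (Q or not R)) and (not S and R)) iff (Q or (Q implies (P and not R))))}.
((((not R or P) or (Q or not R)) and (not S and R)) iff (Q or (Q implies (P and not R)))): β-rule — branch into (((not R or P) or (Q or not R)) and (not S and R)), (Q or (Q implies (P and not R)))  //  not (((not R or P) or (Q or not R)) and (not S and R)), not (Q or (Q implies (P and not R))).
  branch 1 (add (((not R or P) or (Q or not R)) and (not S and R)), (Q or (Q implies (P and not R)))):
    (((not R or P) or (Q or not R)) and (not S and R)): α-rule — add ((not R or P) or (Q or not R)), (not S and R).
    (not S and R): α-rule — add not S, R.
    (Q or (Q implies (P and not R))): β-rule — branch into Q  //  (Q implies (P and not R)).
      branch 1.1 (add Q):
        ((not R or P) or (Q or not R)): β-rule — branch into (not R or P)  //  (Q or not R).
          branch 1.1.1 (add (not R or P)):
            (not R or P): β-rule — branch into not R  //  P.
              branch 1.1.1.1 (add not R):
                × closes — contains both R and not R.
              branch 1.1.1.2 (add P):
                ○ open, literals {P=1, Q=1, R=1, S=0}.
          branch 1.1.2 (add (Q or not R)):
            (Q or not R): β-rule — branch into Q  //  not R.
              branch 1.1.2.1 (add Q):
                ○ open, literals {Q=1, R=1, S=0}.
              branch 1.1.2.2 (add not R):
                × closes — contains both R and not R.
      branch 1.2 (add (Q implies (P and not R))):
        ((not R or P) or (Q or not R)): β-rule — branch into (not R or P)  //  (Q or not R).
          branch 1.2.1 (add (not R or P)):
            (Q implies (P and not R)): β-rule — branch into not Q  //  (P and not R).
              branch 1.2.1.1 (add not Q):
                (not R or P): β-rule — branch into not R  //  P.
                  branch 1.2.1.1.1 (add not R):
                    × closes — contains both R and not R.
                  branch 1.2.1.1.2 (add P):
                    ○ open, literals {P=1, Q=0, R=1, S=0}.
              branch 1.2.1.2 (add (P and not R)):
                (P and not R): α-rule — add P, not R.
                × closes — contains both R and not R.
          branch 1.2.2 (add (Q or not R)):
            (Q implies (P and not R)): β-rule — branch into not Q  //  (P and not R).
              branch 1.2.2.1 (add not Q):
                (Q or not R): β-rule — branch into Q  //  not R.
                  branch 1.2.2.1.1 (add Q):
                    × closes — contains both Q and not Q.
                  branch 1.2.2.1.2 (add not R):
                    × closes — contains both R and not R.
              branch 1.2.2.2 (add (P and not R)):
                (P and not R): α-rule — add P, not R.
                × closes — contains both R and not R.
  branch 2 (add not (((not R or P) or (Q or not R)) and (not S and R)), not (Q or (Q implies (P and not R)))):
    not (Q or (Q implies (P and not R))): α-rule — add not Q, not (Q implies (P and not R)).
    not (Q implies (P and not R)): α-rule — add Q, not (P and not R).
    × closes — contains both Q and not Q.
8 branches closed, 3 open.
Each open branch fixes some atoms; the unmentioned ones are free. Counting distinct full assignments: branch {P=1, Q=1, R=1, S=0} (none free) contributes 1 new; branch {Q=1, R=1, S=0} (P) contributes 1 new; branch {P=1, Q=0, R=1, S=0} (none free) contributes 1 new. Total: 3.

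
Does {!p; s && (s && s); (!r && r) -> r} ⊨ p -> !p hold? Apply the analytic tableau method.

Yes

Initial set: {!p; (s && (s && s)); ((!r && r) -> r); !(p -> !p)}.
(s && (s && s)): α-rule — add s, (s && s).
!(p -> !p): α-rule — add p, !!p.
× closes — contains both p and !p.
All 1 branch closes.
Every branch closed, so the premises entail the conclusion.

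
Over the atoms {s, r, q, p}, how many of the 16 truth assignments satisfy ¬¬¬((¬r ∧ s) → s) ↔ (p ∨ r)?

4

Initial set: {(¬¬¬((¬r ∧ s) → s) ↔ (p ∨ r))}.
(¬¬¬((¬r ∧ s) → s) ↔ (p ∨ r)): β-rule — branch into ¬¬¬((¬r ∧ s) → s), (p ∨ r)  //  ¬¬¬¬((¬r ∧ s) → s), ¬(p ∨ r).
  branch 1 (add ¬¬¬((¬r ∧ s) → s), (p ∨ r)):
    ¬¬¬((¬r ∧ s) → s): drop double negation, giving ¬((¬r ∧ s) → s).
    ¬((¬r ∧ s) → s): α-rule — add (¬r ∧ s), ¬s.
    (¬r ∧ s): α-rule — add ¬r, s.
    × closes — contains both s and ¬s.
  branch 2 (add ¬¬¬¬((¬r ∧ s) → s), ¬(p ∨ r)):
    ¬¬¬¬((¬r ∧ s) → s): drop double negation, giving ¬¬((¬r ∧ s) → s).
    ¬(p ∨ r): α-rule — add ¬p, ¬r.
    ¬¬((¬r ∧ s) → s): β-rule — branch into ¬(¬r ∧ s)  //  s.
      branch 2.1 (add ¬(¬r ∧ s)):
        ¬(¬r ∧ s): β-rule — branch into ¬¬r  //  ¬s.
          branch 2.1.1 (add ¬¬r):
            × closes — contains both r and ¬r.
          branch 2.1.2 (add ¬s):
            ○ open, literals {p=0, r=0, s=0}.
      branch 2.2 (add s):
        ○ open, literals {p=0, r=0, s=1}.
2 branches closed, 2 open.
Each open branch fixes some atoms; the unmentioned ones are free. Counting distinct full assignments: branch {p=0, r=0, s=0} (q) contributes 2 new; branch {p=0, r=0, s=1} (q) contributes 2 new. Total: 4.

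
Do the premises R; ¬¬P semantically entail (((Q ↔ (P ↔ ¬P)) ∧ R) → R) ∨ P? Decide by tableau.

Initial set: {R; ¬¬P; ¬((((Q ↔ (P ↔ ¬P)) ∧ R) → R) ∨ P)}.
¬¬P: drop double negation, giving P.
¬((((Q ↔ (P ↔ ¬P)) ∧ R) → R) ∨ P): α-rule — add ¬(((Q ↔ (P ↔ ¬P)) ∧ R) → R), ¬P.
× closes — contains both P and ¬P.
All 1 branch closes.
Every branch closed, so the premises entail the conclusion.

Yes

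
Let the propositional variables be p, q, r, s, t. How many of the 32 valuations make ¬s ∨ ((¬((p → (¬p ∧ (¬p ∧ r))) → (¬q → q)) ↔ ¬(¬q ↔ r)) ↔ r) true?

20

Initial set: {T (¬s ∨ ((¬((p → (¬p ∧ (¬p ∧ r))) → (¬q → q)) ↔ ¬(¬q ↔ r)) ↔ r))}.
T (¬s ∨ ((¬((p → (¬p ∧ (¬p ∧ r))) → (¬q → q)) ↔ ¬(¬q ↔ r)) ↔ r)): β-rule — branch into T ¬s  //  T ((¬((p → (¬p ∧ (¬p ∧ r))) → (¬q → q)) ↔ ¬(¬q ↔ r)) ↔ r).
  branch 1 (add T ¬s):
    ○ open, literals {s=F}.
  branch 2 (add T ((¬((p → (¬p ∧ (¬p ∧ r))) → (¬q → q)) ↔ ¬(¬q ↔ r)) ↔ r)):
    T ((¬((p → (¬p ∧ (¬p ∧ r))) → (¬q → q)) ↔ ¬(¬q ↔ r)) ↔ r): β-rule — branch into T (¬((p → (¬p ∧ (¬p ∧ r))) → (¬q → q)) ↔ ¬(¬q ↔ r)), T r  //  F (¬((p → (¬p ∧ (¬p ∧ r))) → (¬q → q)) ↔ ¬(¬q ↔ r)), F r.
      branch 2.1 (add T (¬((p → (¬p ∧ (¬p ∧ r))) → (¬q → q)) ↔ ¬(¬q ↔ r)), T r):
        T (¬((p → (¬p ∧ (¬p ∧ r))) → (¬q → q)) ↔ ¬(¬q ↔ r)): β-rule — branch into T ¬((p → (¬p ∧ (¬p ∧ r))) → (¬q → q)), T ¬(¬q ↔ r)  //  F ¬((p → (¬p ∧ (¬p ∧ r))) → (¬q → q)), F ¬(¬q ↔ r).
          branch 2.1.1 (add T ¬((p → (¬p ∧ (¬p ∧ r))) → (¬q → q)), T ¬(¬q ↔ r)):
            T ¬((p → (¬p ∧ (¬p ∧ r))) → (¬q → q)): α-rule — add T (p → (¬p ∧ (¬p ∧ r))), F (¬q → q).
            F (¬q → q): α-rule — add T ¬q, F q.
            T ¬(¬q ↔ r): β-rule — branch into T ¬q, F r  //  F ¬q, T r.
              branch 2.1.1.1 (add T ¬q, F r):
                × closes — contains both r and ¬r.
              branch 2.1.1.2 (add F ¬q, T r):
                × closes — contains both q and ¬q.
          branch 2.1.2 (add F ¬((p → (¬p ∧ (¬p ∧ r))) → (¬q → q)), F ¬(¬q ↔ r)):
            F ¬((p → (¬p ∧ (¬p ∧ r))) → (¬q → q)): β-rule — branch into F (p → (¬p ∧ (¬p ∧ r)))  //  T (¬q → q).
              branch 2.1.2.1 (add F (p → (¬p ∧ (¬p ∧ r)))):
                F (p → (¬p ∧ (¬p ∧ r))): α-rule — add T p, F (¬p ∧ (¬p ∧ r)).
                F ¬(¬q ↔ r): β-rule — branch into T ¬q, T r  //  F ¬q, F r.
                  branch 2.1.2.1.1 (add T ¬q, T r):
                    F (¬p ∧ (¬p ∧ r)): β-rule — branch into F ¬p  //  F (¬p ∧ r).
                      branch 2.1.2.1.1.1 (add F ¬p):
                        ○ open, literals {p=T, q=F, r=T}.
                      branch 2.1.2.1.1.2 (add F (¬p ∧ r)):
                        F (¬p ∧ r): β-rule — branch into F ¬p  //  F r.
                          branch 2.1.2.1.1.2.1 (add F ¬p):
                            ○ open, literals {p=T, q=F, r=T}.
                          branch 2.1.2.1.1.2.2 (add F r):
                            × closes — contains both r and ¬r.
                  branch 2.1.2.1.2 (add F ¬q, F r):
                    × closes — contains both r and ¬r.
              branch 2.1.2.2 (add T (¬q → q)):
                F ¬(¬q ↔ r): β-rule — branch into T ¬q, T r  //  F ¬q, F r.
                  branch 2.1.2.2.1 (add T ¬q, T r):
                    T (¬q → q): β-rule — branch into F ¬q  //  T q.
                      branch 2.1.2.2.1.1 (add F ¬q):
                        × closes — contains both q and ¬q.
                      branch 2.1.2.2.1.2 (add T q):
                        × closes — contains both q and ¬q.
                  branch 2.1.2.2.2 (add F ¬q, F r):
                    × closes — contains both r and ¬r.
      branch 2.2 (add F (¬((p → (¬p ∧ (¬p ∧ r))) → (¬q → q)) ↔ ¬(¬q ↔ r)), F r):
        F (¬((p → (¬p ∧ (¬p ∧ r))) → (¬q → q)) ↔ ¬(¬q ↔ r)): β-rule — branch into T ¬((p → (¬p ∧ (¬p ∧ r))) → (¬q → q)), F ¬(¬q ↔ r)  //  F ¬((p → (¬p ∧ (¬p ∧ r))) → (¬q → q)), T ¬(¬q ↔ r).
          branch 2.2.1 (add T ¬((p → (¬p ∧ (¬p ∧ r))) → (¬q → q)), F ¬(¬q ↔ r)):
            T ¬((p → (¬p ∧ (¬p ∧ r))) → (¬q → q)): α-rule — add T (p → (¬p ∧ (¬p ∧ r))), F (¬q → q).
            F (¬q → q): α-rule — add T ¬q, F q.
            F ¬(¬q ↔ r): β-rule — branch into T ¬q, T r  //  F ¬q, F r.
              branch 2.2.1.1 (add T ¬q, T r):
                × closes — contains both r and ¬r.
              branch 2.2.1.2 (add F ¬q, F r):
                × closes — contains both q and ¬q.
          branch 2.2.2 (add F ¬((p → (¬p ∧ (¬p ∧ r))) → (¬q → q)), T ¬(¬q ↔ r)):
            F ¬((p → (¬p ∧ (¬p ∧ r))) → (¬q → q)): β-rule — branch into F (p → (¬p ∧ (¬p ∧ r)))  //  T (¬q → q).
              branch 2.2.2.1 (add F (p → (¬p ∧ (¬p ∧ r)))):
                F (p → (¬p ∧ (¬p ∧ r))): α-rule — add T p, F (¬p ∧ (¬p ∧ r)).
                T ¬(¬q ↔ r): β-rule — branch into T ¬q, F r  //  F ¬q, T r.
                  branch 2.2.2.1.1 (add T ¬q, F r):
                    F (¬p ∧ (¬p ∧ r)): β-rule — branch into F ¬p  //  F (¬p ∧ r).
                      branch 2.2.2.1.1.1 (add F ¬p):
                        ○ open, literals {p=T, q=F, r=F}.
                      branch 2.2.2.1.1.2 (add F (¬p ∧ r)):
                        F (¬p ∧ r): β-rule — branch into F ¬p  //  F r.
                          branch 2.2.2.1.1.2.1 (add F ¬p):
                            ○ open, literals {p=T, q=F, r=F}.
                          branch 2.2.2.1.1.2.2 (add F r):
                            ○ open, literals {p=T, q=F, r=F}.
                  branch 2.2.2.1.2 (add F ¬q, T r):
                    × closes — contains both r and ¬r.
              branch 2.2.2.2 (add T (¬q → q)):
                T ¬(¬q ↔ r): β-rule — branch into T ¬q, F r  //  F ¬q, T r.
                  branch 2.2.2.2.1 (add T ¬q, F r):
                    T (¬q → q): β-rule — branch into F ¬q  //  T q.
                      branch 2.2.2.2.1.1 (add F ¬q):
                        × closes — contains both q and ¬q.
                      branch 2.2.2.2.1.2 (add T q):
                        × closes — contains both q and ¬q.
                  branch 2.2.2.2.2 (add F ¬q, T r):
                    × closes — contains both r and ¬r.
13 branches closed, 6 open.
Each open branch fixes some atoms; the unmentioned ones are free. Counting distinct full assignments: branch {s=F} (p, q, r, t) contributes 16 new; branch {p=T, q=F, r=T} (s, t) contributes 2 new; branch {p=T, q=F, r=T} (s, t) contributes 0 new; branch {p=T, q=F, r=F} (s, t) contributes 2 new; branch {p=T, q=F, r=F} (s, t) contributes 0 new; branch {p=T, q=F, r=F} (s, t) contributes 0 new. Total: 20.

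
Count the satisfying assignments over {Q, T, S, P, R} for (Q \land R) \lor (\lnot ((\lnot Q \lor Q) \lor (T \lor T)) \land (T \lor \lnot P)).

8

Initial set: {((Q \land R) \lor (\lnot ((\lnot Q \lor Q) \lor (T \lor T)) \land (T \lor \lnot P)))}.
((Q \land R) \lor (\lnot ((\lnot Q \lor Q) \lor (T \lor T)) \land (T \lor \lnot P))): β-rule — branch into (Q \land R)  //  (\lnot ((\lnot Q \lor Q) \lor (T \lor T)) \land (T \lor \lnot P)).
  branch 1 (add (Q \land R)):
    (Q \land R): α-rule — add Q, R.
    ○ open, literals {Q=T, R=T}.
  branch 2 (add (\lnot ((\lnot Q \lor Q) \lor (T \lor T)) \land (T \lor \lnot P))):
    (\lnot ((\lnot Q \lor Q) \lor (T \lor T)) \land (T \lor \lnot P)): α-rule — add \lnot ((\lnot Q \lor Q) \lor (T \lor T)), (T \lor \lnot P).
    \lnot ((\lnot Q \lor Q) \lor (T \lor T)): α-rule — add \lnot (\lnot Q \lor Q), \lnot (T \lor T).
    \lnot (\lnot Q \lor Q): α-rule — add \lnot \lnot Q, \lnot Q.
    × closes — contains both Q and \lnot Q.
1 branch closed, 1 open.
Each open branch fixes some atoms; the unmentioned ones are free. Counting distinct full assignments: branch {Q=T, R=T} (T, S, P) contributes 8 new. Total: 8.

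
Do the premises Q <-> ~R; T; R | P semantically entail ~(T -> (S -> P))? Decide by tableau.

No

Initial set: {(Q <-> ~R); T; (R | P); ~~(T -> (S -> P))}.
(Q <-> ~R): β-rule — branch into Q, ~R  //  ~Q, ~~R.
  branch 1 (add Q, ~R):
    (R | P): β-rule — branch into R  //  P.
      branch 1.1 (add R):
        × closes — contains both R and ~R.
      branch 1.2 (add P):
        ~~(T -> (S -> P)): β-rule — branch into ~T  //  (S -> P).
          branch 1.2.1 (add ~T):
            × closes — contains both T and ~T.
          branch 1.2.2 (add (S -> P)):
            (S -> P): β-rule — branch into ~S  //  P.
              branch 1.2.2.1 (add ~S):
                ○ open, literals {P=1, Q=1, R=0, S=0, T=1}.
              branch 1.2.2.2 (add P):
                ○ open, literals {P=1, Q=1, R=0, T=1}.
  branch 2 (add ~Q, ~~R):
    (R | P): β-rule — branch into R  //  P.
      branch 2.1 (add R):
        ~~(T -> (S -> P)): β-rule — branch into ~T  //  (S -> P).
          branch 2.1.1 (add ~T):
            × closes — contains both T and ~T.
          branch 2.1.2 (add (S -> P)):
            (S -> P): β-rule — branch into ~S  //  P.
              branch 2.1.2.1 (add ~S):
                ○ open, literals {Q=0, R=1, S=0, T=1}.
              branch 2.1.2.2 (add P):
                ○ open, literals {P=1, Q=0, R=1, T=1}.
      branch 2.2 (add P):
        ~~(T -> (S -> P)): β-rule — branch into ~T  //  (S -> P).
          branch 2.2.1 (add ~T):
            × closes — contains both T and ~T.
          branch 2.2.2 (add (S -> P)):
            (S -> P): β-rule — branch into ~S  //  P.
              branch 2.2.2.1 (add ~S):
                ○ open, literals {P=1, Q=0, R=1, S=0, T=1}.
              branch 2.2.2.2 (add P):
                ○ open, literals {P=1, Q=0, R=1, T=1}.
4 branches closed, 6 open.
An open branch gives a countermodel: P=1, Q=1, R=0, S=0, T=1 (unmentioned atoms arbitrary); the premises hold there but the conclusion fails.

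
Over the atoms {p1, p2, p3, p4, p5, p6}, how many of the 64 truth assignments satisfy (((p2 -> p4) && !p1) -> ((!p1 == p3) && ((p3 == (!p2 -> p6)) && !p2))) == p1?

52

Initial set: {((((p2 -> p4) && !p1) -> ((!p1 == p3) && ((p3 == (!p2 -> p6)) && !p2))) == p1)}.
((((p2 -> p4) && !p1) -> ((!p1 == p3) && ((p3 == (!p2 -> p6)) && !p2))) == p1): β-rule — branch into (((p2 -> p4) && !p1) -> ((!p1 == p3) && ((p3 == (!p2 -> p6)) && !p2))), p1  //  !(((p2 -> p4) && !p1) -> ((!p1 == p3) && ((p3 == (!p2 -> p6)) && !p2))), !p1.
  branch 1 (add (((p2 -> p4) && !p1) -> ((!p1 == p3) && ((p3 == (!p2 -> p6)) && !p2))), p1):
    (((p2 -> p4) && !p1) -> ((!p1 == p3) && ((p3 == (!p2 -> p6)) && !p2))): β-rule — branch into !((p2 -> p4) && !p1)  //  ((!p1 == p3) && ((p3 == (!p2 -> p6)) && !p2)).
      branch 1.1 (add !((p2 -> p4) && !p1)):
        !((p2 -> p4) && !p1): β-rule — branch into !(p2 -> p4)  //  !!p1.
          branch 1.1.1 (add !(p2 -> p4)):
            !(p2 -> p4): α-rule — add p2, !p4.
            ○ open, literals {p1=true, p2=true, p4=false}.
          branch 1.1.2 (add !!p1):
            ○ open, literals {p1=true}.
      branch 1.2 (add ((!p1 == p3) && ((p3 == (!p2 -> p6)) && !p2))):
        ((!p1 == p3) && ((p3 == (!p2 -> p6)) && !p2)): α-rule — add (!p1 == p3), ((p3 == (!p2 -> p6)) && !p2).
        ((p3 == (!p2 -> p6)) && !p2): α-rule — add (p3 == (!p2 -> p6)), !p2.
        (!p1 == p3): β-rule — branch into !p1, p3  //  !!p1, !p3.
          branch 1.2.1 (add !p1, p3):
            × closes — contains both p1 and !p1.
          branch 1.2.2 (add !!p1, !p3):
            (p3 == (!p2 -> p6)): β-rule — branch into p3, (!p2 -> p6)  //  !p3, !(!p2 -> p6).
              branch 1.2.2.1 (add p3, (!p2 -> p6)):
                × closes — contains both p3 and !p3.
              branch 1.2.2.2 (add !p3, !(!p2 -> p6)):
                !(!p2 -> p6): α-rule — add !p2, !p6.
                ○ open, literals {p1=true, p2=false, p3=false, p6=false}.
  branch 2 (add !(((p2 -> p4) && !p1) -> ((!p1 == p3) && ((p3 == (!p2 -> p6)) && !p2))), !p1):
    !(((p2 -> p4) && !p1) -> ((!p1 == p3) && ((p3 == (!p2 -> p6)) && !p2))): α-rule — add ((p2 -> p4) && !p1), !((!p1 == p3) && ((p3 == (!p2 -> p6)) && !p2)).
    ((p2 -> p4) && !p1): α-rule — add (p2 -> p4), !p1.
    !((!p1 == p3) && ((p3 == (!p2 -> p6)) && !p2)): β-rule — branch into !(!p1 == p3)  //  !((p3 == (!p2 -> p6)) && !p2).
      branch 2.1 (add !(!p1 == p3)):
        (p2 -> p4): β-rule — branch into !p2  //  p4.
          branch 2.1.1 (add !p2):
            !(!p1 == p3): β-rule — branch into !p1, !p3  //  !!p1, p3.
              branch 2.1.1.1 (add !p1, !p3):
                ○ open, literals {p1=false, p2=false, p3=false}.
              branch 2.1.1.2 (add !!p1, p3):
                × closes — contains both p1 and !p1.
          branch 2.1.2 (add p4):
            !(!p1 == p3): β-rule — branch into !p1, !p3  //  !!p1, p3.
              branch 2.1.2.1 (add !p1, !p3):
                ○ open, literals {p1=false, p3=false, p4=true}.
              branch 2.1.2.2 (add !!p1, p3):
                × closes — contains both p1 and !p1.
      branch 2.2 (add !((p3 == (!p2 -> p6)) && !p2)):
        (p2 -> p4): β-rule — branch into !p2  //  p4.
          branch 2.2.1 (add !p2):
            !((p3 == (!p2 -> p6)) && !p2): β-rule — branch into !(p3 == (!p2 -> p6))  //  !!p2.
              branch 2.2.1.1 (add !(p3 == (!p2 -> p6))):
                !(p3 == (!p2 -> p6)): β-rule — branch into p3, !(!p2 -> p6)  //  !p3, (!p2 -> p6).
                  branch 2.2.1.1.1 (add p3, !(!p2 -> p6)):
                    !(!p2 -> p6): α-rule — add !p2, !p6.
                    ○ open, literals {p1=false, p2=false, p3=true, p6=false}.
                  branch 2.2.1.1.2 (add !p3, (!p2 -> p6)):
                    (!p2 -> p6): β-rule — branch into !!p2  //  p6.
                      branch 2.2.1.1.2.1 (add !!p2):
                        × closes — contains both p2 and !p2.
                      branch 2.2.1.1.2.2 (add p6):
                        ○ open, literals {p1=false, p2=false, p3=false, p6=true}.
              branch 2.2.1.2 (add !!p2):
                × closes — contains both p2 and !p2.
          branch 2.2.2 (add p4):
            !((p3 == (!p2 -> p6)) && !p2): β-rule — branch into !(p3 == (!p2 -> p6))  //  !!p2.
              branch 2.2.2.1 (add !(p3 == (!p2 -> p6))):
                !(p3 == (!p2 -> p6)): β-rule — branch into p3, !(!p2 -> p6)  //  !p3, (!p2 -> p6).
                  branch 2.2.2.1.1 (add p3, !(!p2 -> p6)):
                    !(!p2 -> p6): α-rule — add !p2, !p6.
                    ○ open, literals {p1=false, p2=false, p3=true, p4=true, p6=false}.
                  branch 2.2.2.1.2 (add !p3, (!p2 -> p6)):
                    (!p2 -> p6): β-rule — branch into !!p2  //  p6.
                      branch 2.2.2.1.2.1 (add !!p2):
                        ○ open, literals {p1=false, p2=true, p3=false, p4=true}.
                      branch 2.2.2.1.2.2 (add p6):
                        ○ open, literals {p1=false, p3=false, p4=true, p6=true}.
              branch 2.2.2.2 (add !!p2):
                ○ open, literals {p1=false, p2=true, p4=true}.
6 branches closed, 11 open.
Each open branch fixes some atoms; the unmentioned ones are free. Counting distinct full assignments: branch {p1=true, p2=true, p4=false} (p3, p5, p6) contributes 8 new; branch {p1=true} (p2, p3, p4, p5, p6) contributes 24 new; branch {p1=true, p2=false, p3=false, p6=false} (p4, p5) contributes 0 new; branch {p1=false, p2=false, p3=false} (p4, p5, p6) contributes 8 new; branch {p1=false, p3=false, p4=true} (p2, p5, p6) contributes 4 new; branch {p1=false, p2=false, p3=true, p6=false} (p4, p5) contributes 4 new; branch {p1=false, p2=false, p3=false, p6=true} (p4, p5) contributes 0 new; branch {p1=false, p2=false, p3=true, p4=true, p6=false} (p5) contributes 0 new; branch {p1=false, p2=true, p3=false, p4=true} (p5, p6) contributes 0 new; branch {p1=false, p3=false, p4=true, p6=true} (p2, p5) contributes 0 new; branch {p1=false, p2=true, p4=true} (p3, p5, p6) contributes 4 new. Total: 52.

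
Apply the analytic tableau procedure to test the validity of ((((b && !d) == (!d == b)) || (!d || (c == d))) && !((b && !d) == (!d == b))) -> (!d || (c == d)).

Valid

Assume the negation and expand:
Initial set: {!(((((b && !d) == (!d == b)) || (!d || (c == d))) && !((b && !d) == (!d == b))) -> (!d || (c == d)))}.
!(((((b && !d) == (!d == b)) || (!d || (c == d))) && !((b && !d) == (!d == b))) -> (!d || (c == d))): α-rule — add ((((b && !d) == (!d == b)) || (!d || (c == d))) && !((b && !d) == (!d == b))), !(!d || (c == d)).
((((b && !d) == (!d == b)) || (!d || (c == d))) && !((b && !d) == (!d == b))): α-rule — add (((b && !d) == (!d == b)) || (!d || (c == d))), !((b && !d) == (!d == b)).
!(!d || (c == d)): α-rule — add !!d, !(c == d).
(((b && !d) == (!d == b)) || (!d || (c == d))): β-rule — branch into ((b && !d) == (!d == b))  //  (!d || (c == d)).
  branch 1 (add ((b && !d) == (!d == b))):
    !((b && !d) == (!d == b)): β-rule — branch into (b && !d), !(!d == b)  //  !(b && !d), (!d == b).
      branch 1.1 (add (b && !d), !(!d == b)):
        (b && !d): α-rule — add b, !d.
        × closes — contains both d and !d.
      branch 1.2 (add !(b && !d), (!d == b)):
        !(c == d): β-rule — branch into c, !d  //  !c, d.
          branch 1.2.1 (add c, !d):
            × closes — contains both d and !d.
          branch 1.2.2 (add !c, d):
            ((b && !d) == (!d == b)): β-rule — branch into (b && !d), (!d == b)  //  !(b && !d), !(!d == b).
              branch 1.2.2.1 (add (b && !d), (!d == b)):
                (b && !d): α-rule — add b, !d.
                × closes — contains both d and !d.
              branch 1.2.2.2 (add !(b && !d), !(!d == b)):
                !(b && !d): β-rule — branch into !b  //  !!d.
                  branch 1.2.2.2.1 (add !b):
                    (!d == b): β-rule — branch into !d, b  //  !!d, !b.
                      branch 1.2.2.2.1.1 (add !d, b):
                        × closes — contains both d and !d.
                      branch 1.2.2.2.1.2 (add !!d, !b):
                        !(b && !d): β-rule — branch into !b  //  !!d.
                          branch 1.2.2.2.1.2.1 (add !b):
                            !(!d == b): β-rule — branch into !d, !b  //  !!d, b.
                              branch 1.2.2.2.1.2.1.1 (add !d, !b):
                                × closes — contains both d and !d.
                              branch 1.2.2.2.1.2.1.2 (add !!d, b):
                                × closes — contains both b and !b.
                          branch 1.2.2.2.1.2.2 (add !!d):
                            !(!d == b): β-rule — branch into !d, !b  //  !!d, b.
                              branch 1.2.2.2.1.2.2.1 (add !d, !b):
                                × closes — contains both d and !d.
                              branch 1.2.2.2.1.2.2.2 (add !!d, b):
                                × closes — contains both b and !b.
                  branch 1.2.2.2.2 (add !!d):
                    (!d == b): β-rule — branch into !d, b  //  !!d, !b.
                      branch 1.2.2.2.2.1 (add !d, b):
                        × closes — contains both d and !d.
                      branch 1.2.2.2.2.2 (add !!d, !b):
                        !(b && !d): β-rule — branch into !b  //  !!d.
                          branch 1.2.2.2.2.2.1 (add !b):
                            !(!d == b): β-rule — branch into !d, !b  //  !!d, b.
                              branch 1.2.2.2.2.2.1.1 (add !d, !b):
                                × closes — contains both d and !d.
                              branch 1.2.2.2.2.2.1.2 (add !!d, b):
                                × closes — contains both b and !b.
                          branch 1.2.2.2.2.2.2 (add !!d):
                            !(!d == b): β-rule — branch into !d, !b  //  !!d, b.
                              branch 1.2.2.2.2.2.2.1 (add !d, !b):
                                × closes — contains both d and !d.
                              branch 1.2.2.2.2.2.2.2 (add !!d, b):
                                × closes — contains both b and !b.
  branch 2 (add (!d || (c == d))):
    !((b && !d) == (!d == b)): β-rule — branch into (b && !d), !(!d == b)  //  !(b && !d), (!d == b).
      branch 2.1 (add (b && !d), !(!d == b)):
        (b && !d): α-rule — add b, !d.
        × closes — contains both d and !d.
      branch 2.2 (add !(b && !d), (!d == b)):
        !(c == d): β-rule — branch into c, !d  //  !c, d.
          branch 2.2.1 (add c, !d):
            × closes — contains both d and !d.
          branch 2.2.2 (add !c, d):
            (!d || (c == d)): β-rule — branch into !d  //  (c == d).
              branch 2.2.2.1 (add !d):
                × closes — contains both d and !d.
              branch 2.2.2.2 (add (c == d)):
                !(b && !d): β-rule — branch into !b  //  !!d.
                  branch 2.2.2.2.1 (add !b):
                    (!d == b): β-rule — branch into !d, b  //  !!d, !b.
                      branch 2.2.2.2.1.1 (add !d, b):
                        × closes — contains both d and !d.
                      branch 2.2.2.2.1.2 (add !!d, !b):
                        (c == d): β-rule — branch into c, d  //  !c, !d.
                          branch 2.2.2.2.1.2.1 (add c, d):
                            × closes — contains both c and !c.
                          branch 2.2.2.2.1.2.2 (add !c, !d):
                            × closes — contains both d and !d.
                  branch 2.2.2.2.2 (add !!d):
                    (!d == b): β-rule — branch into !d, b  //  !!d, !b.
                      branch 2.2.2.2.2.1 (add !d, b):
                        × closes — contains both d and !d.
                      branch 2.2.2.2.2.2 (add !!d, !b):
                        (c == d): β-rule — branch into c, d  //  !c, !d.
                          branch 2.2.2.2.2.2.1 (add c, d):
                            × closes — contains both c and !c.
                          branch 2.2.2.2.2.2.2 (add !c, !d):
                            × closes — contains both d and !d.
All 22 branches close.
Every branch closed, so the negation is unsatisfiable and the formula is valid.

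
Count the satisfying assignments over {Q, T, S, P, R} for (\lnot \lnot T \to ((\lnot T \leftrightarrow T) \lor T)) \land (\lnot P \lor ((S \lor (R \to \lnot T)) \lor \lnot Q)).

Initial set: {((\lnot \lnot T \to ((\lnot T \leftrightarrow T) \lor T)) \land (\lnot P \lor ((S \lor (R \to \lnot T)) \lor \lnot Q)))}.
((\lnot \lnot T \to ((\lnot T \leftrightarrow T) \lor T)) \land (\lnot P \lor ((S \lor (R \to \lnot T)) \lor \lnot Q))): α-rule — add (\lnot \lnot T \to ((\lnot T \leftrightarrow T) \lor T)), (\lnot P \lor ((S \lor (R \to \lnot T)) \lor \lnot Q)).
(\lnot \lnot T \to ((\lnot T \leftrightarrow T) \lor T)): β-rule — branch into \lnot \lnot \lnot T  //  ((\lnot T \leftrightarrow T) \lor T).
  branch 1 (add \lnot \lnot \lnot T):
    \lnot \lnot \lnot T: drop double negation, giving \lnot T.
    (\lnot P \lor ((S \lor (R \to \lnot T)) \lor \lnot Q)): β-rule — branch into \lnot P  //  ((S \lor (R \to \lnot T)) \lor \lnot Q).
      branch 1.1 (add \lnot P):
        ○ open, literals {P=F, T=F}.
      branch 1.2 (add ((S \lor (R \to \lnot T)) \lor \lnot Q)):
        ((S \lor (R \to \lnot T)) \lor \lnot Q): β-rule — branch into (S \lor (R \to \lnot T))  //  \lnot Q.
          branch 1.2.1 (add (S \lor (R \to \lnot T))):
            (S \lor (R \to \lnot T)): β-rule — branch into S  //  (R \to \lnot T).
              branch 1.2.1.1 (add S):
                ○ open, literals {S=T, T=F}.
              branch 1.2.1.2 (add (R \to \lnot T)):
                (R \to \lnot T): β-rule — branch into \lnot R  //  \lnot T.
                  branch 1.2.1.2.1 (add \lnot R):
                    ○ open, literals {R=F, T=F}.
                  branch 1.2.1.2.2 (add \lnot T):
                    ○ open, literals {T=F}.
          branch 1.2.2 (add \lnot Q):
            ○ open, literals {Q=F, T=F}.
  branch 2 (add ((\lnot T \leftrightarrow T) \lor T)):
    (\lnot P \lor ((S \lor (R \to \lnot T)) \lor \lnot Q)): β-rule — branch into \lnot P  //  ((S \lor (R \to \lnot T)) \lor \lnot Q).
      branch 2.1 (add \lnot P):
        ((\lnot T \leftrightarrow T) \lor T): β-rule — branch into (\lnot T \leftrightarrow T)  //  T.
          branch 2.1.1 (add (\lnot T \leftrightarrow T)):
            (\lnot T \leftrightarrow T): β-rule — branch into \lnot T, T  //  \lnot \lnot T, \lnot T.
              branch 2.1.1.1 (add \lnot T, T):
                × closes — contains both T and \lnot T.
              branch 2.1.1.2 (add \lnot \lnot T, \lnot T):
                × closes — contains both T and \lnot T.
          branch 2.1.2 (add T):
            ○ open, literals {P=F, T=T}.
      branch 2.2 (add ((S \lor (R \to \lnot T)) \lor \lnot Q)):
        ((\lnot T \leftrightarrow T) \lor T): β-rule — branch into (\lnot T \leftrightarrow T)  //  T.
          branch 2.2.1 (add (\lnot T \leftrightarrow T)):
            ((S \lor (R \to \lnot T)) \lor \lnot Q): β-rule — branch into (S \lor (R \to \lnot T))  //  \lnot Q.
              branch 2.2.1.1 (add (S \lor (R \to \lnot T))):
                (\lnot T \leftrightarrow T): β-rule — branch into \lnot T, T  //  \lnot \lnot T, \lnot T.
                  branch 2.2.1.1.1 (add \lnot T, T):
                    × closes — contains both T and \lnot T.
                  branch 2.2.1.1.2 (add \lnot \lnot T, \lnot T):
                    × closes — contains both T and \lnot T.
              branch 2.2.1.2 (add \lnot Q):
                (\lnot T \leftrightarrow T): β-rule — branch into \lnot T, T  //  \lnot \lnot T, \lnot T.
                  branch 2.2.1.2.1 (add \lnot T, T):
                    × closes — contains both T and \lnot T.
                  branch 2.2.1.2.2 (add \lnot \lnot T, \lnot T):
                    × closes — contains both T and \lnot T.
          branch 2.2.2 (add T):
            ((S \lor (R \to \lnot T)) \lor \lnot Q): β-rule — branch into (S \lor (R \to \lnot T))  //  \lnot Q.
              branch 2.2.2.1 (add (S \lor (R \to \lnot T))):
                (S \lor (R \to \lnot T)): β-rule — branch into S  //  (R \to \lnot T).
                  branch 2.2.2.1.1 (add S):
                    ○ open, literals {S=T, T=T}.
                  branch 2.2.2.1.2 (add (R \to \lnot T)):
                    (R \to \lnot T): β-rule — branch into \lnot R  //  \lnot T.
                      branch 2.2.2.1.2.1 (add \lnot R):
                        ○ open, literals {R=F, T=T}.
                      branch 2.2.2.1.2.2 (add \lnot T):
                        × closes — contains both T and \lnot T.
              branch 2.2.2.2 (add \lnot Q):
                ○ open, literals {Q=F, T=T}.
7 branches closed, 9 open.
Each open branch fixes some atoms; the unmentioned ones are free. Counting distinct full assignments: branch {P=F, T=F} (Q, S, R) contributes 8 new; branch {S=T, T=F} (Q, P, R) contributes 4 new; branch {R=F, T=F} (Q, S, P) contributes 2 new; branch {T=F} (Q, S, P, R) contributes 2 new; branch {Q=F, T=F} (S, P, R) contributes 0 new; branch {P=F, T=T} (Q, S, R) contributes 8 new; branch {S=T, T=T} (Q, P, R) contributes 4 new; branch {R=F, T=T} (Q, S, P) contributes 2 new; branch {Q=F, T=T} (S, P, R) contributes 1 new. Total: 31.

31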